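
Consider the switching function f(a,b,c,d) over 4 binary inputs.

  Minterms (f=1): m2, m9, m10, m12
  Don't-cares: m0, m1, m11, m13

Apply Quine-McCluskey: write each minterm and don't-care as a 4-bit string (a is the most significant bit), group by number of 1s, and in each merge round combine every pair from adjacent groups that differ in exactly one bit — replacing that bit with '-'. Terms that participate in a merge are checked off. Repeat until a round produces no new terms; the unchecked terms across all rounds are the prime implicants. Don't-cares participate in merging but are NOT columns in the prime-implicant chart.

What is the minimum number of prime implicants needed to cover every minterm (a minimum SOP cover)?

3

[col 0] 0000*, 0001*, 0010*, 1001*, 1010*, 1011*, 1100*, 1101*
[col 1] -001, -010, 00-0, 000-, 1-01, 10-1, 101-, 110-
Prime implicants: -001, -010, 00-0, 000-, 1-01, 10-1, 101-, 110-
PI chart (minterm → PIs covering it):
  2 | -010,00-0
  9 | -001,1-01,10-1
  10 | -010,101-
  12 | 110-  (sole → essential)
Essential prime implicants: 110-
Petrick residual → -001, -010
Minimum SOP uses 3 PIs: b'c'd + b'cd' + abc'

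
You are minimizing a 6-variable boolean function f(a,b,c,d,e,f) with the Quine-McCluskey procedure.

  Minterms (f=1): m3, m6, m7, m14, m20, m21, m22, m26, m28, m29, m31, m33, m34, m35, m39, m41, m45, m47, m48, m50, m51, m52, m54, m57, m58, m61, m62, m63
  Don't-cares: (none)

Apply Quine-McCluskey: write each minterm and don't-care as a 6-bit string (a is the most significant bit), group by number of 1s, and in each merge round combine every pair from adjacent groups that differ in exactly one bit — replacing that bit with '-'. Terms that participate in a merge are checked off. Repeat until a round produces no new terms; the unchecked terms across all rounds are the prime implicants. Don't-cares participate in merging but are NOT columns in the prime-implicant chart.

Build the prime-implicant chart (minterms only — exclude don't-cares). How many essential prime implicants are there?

[col 0] 000011*, 000110*, 000111*, 001110*, 010100*, 010101*, 010110*, 011010*, 011100*, 011101*, 011111*, 100001*, 100010*, 100011*, 100111*, 101001*, 101101*, 101111*, 110000*, 110010*, 110011*, 110100*, 110110*, 111001*, 111010*, 111101*, 111110*, 111111*
[col 1] -00011*, -00111*, -10100*, -10110*, -11010, -11101*, -11111*, 0-0110, 00-110, 000-11*, 00011-, 01-100*, 01-101*, 0101-0*, 01010-*, 0111-1*, 01110-*, 1-0010*, 1-0011*, 1-1001*, 1-1101*, 1-1111*, 10-001, 10-111, 100-11*, 1000-1, 10001-*, 101-01*, 1011-1*, 11-010*, 11-110*, 110-00*, 110-10*, 1100-0*, 11001-*, 1101-0*, 111-01*, 111-10*, 1111-1*, 11111-
[col 2] -00-11, -101-0, -111-1, 01-10-, 1-001-, 1-1-01, 1-11-1, 11--10, 110--0
Prime implicants: -00-11, -101-0, -11010, -111-1, 0-0110, 00-110, 00011-, 01-10-, 1-001-, 1-1-01, 1-11-1, 10-001, 10-111, 1000-1, 11--10, 110--0, 11111-
PI chart (minterm → PIs covering it):
  3 | -00-11  (sole → essential)
  6 | 0-0110,00-110,00011-
  7 | -00-11,00011-
  14 | 00-110  (sole → essential)
  20 | -101-0,01-10-
  21 | 01-10-  (sole → essential)
  22 | -101-0,0-0110
  26 | -11010  (sole → essential)
  28 | 01-10-  (sole → essential)
  29 | -111-1,01-10-
  31 | -111-1  (sole → essential)
  33 | 10-001,1000-1
  34 | 1-001-  (sole → essential)
  35 | -00-11,1-001-,1000-1
  39 | -00-11,10-111
  41 | 1-1-01,10-001
  45 | 1-1-01,1-11-1
  47 | 1-11-1,10-111
  48 | 110--0  (sole → essential)
  50 | 1-001-,11--10,110--0
  51 | 1-001-  (sole → essential)
  52 | -101-0,110--0
  54 | -101-0,11--10,110--0
  57 | 1-1-01  (sole → essential)
  58 | -11010,11--10
  61 | -111-1,1-1-01,1-11-1
  62 | 11--10,11111-
  63 | -111-1,1-11-1,11111-
Essential prime implicants: -00-11, -11010, -111-1, 00-110, 01-10-, 1-001-, 1-1-01, 110--0

8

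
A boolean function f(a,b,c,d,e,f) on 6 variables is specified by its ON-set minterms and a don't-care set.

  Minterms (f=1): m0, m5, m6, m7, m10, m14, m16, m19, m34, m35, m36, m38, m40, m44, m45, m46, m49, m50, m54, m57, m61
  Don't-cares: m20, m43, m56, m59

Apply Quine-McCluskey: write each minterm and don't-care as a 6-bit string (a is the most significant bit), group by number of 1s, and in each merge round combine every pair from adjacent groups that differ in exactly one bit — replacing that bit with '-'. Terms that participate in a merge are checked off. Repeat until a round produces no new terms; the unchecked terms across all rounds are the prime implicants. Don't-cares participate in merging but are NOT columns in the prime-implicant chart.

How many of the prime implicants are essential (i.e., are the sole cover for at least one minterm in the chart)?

Round 0: 000000✓ 000101✓ 000110✓ 000111✓ 001010✓ 001110✓ 010000✓ 010011 010100✓ 100010✓ 100011✓ 100100✓ 100110✓ 101000✓ 101011✓ 101100✓ 101101✓ 101110✓ 110001✓ 110010✓ 110110✓ 111000✓ 111001✓ 111011✓ 111101✓
Round 1: -00110✓ -01110✓ 0-0000 00-110✓ 0001-1 00011- 001-10 010-00 1-0010✓ 1-0110✓ 1-1000 1-1011 1-1101 10-011 10-100✓ 10-110✓ 100-10✓ 10001- 1001-0✓ 101-00 1011-0✓ 10110- 11-001 110-10✓ 111-01 1110-1 11100-
Round 2: -0-110 1-0-10 10-1-0
PIs = {-0-110, 0-0000, 0001-1, 00011-, 001-10, 010-00, 010011, 1-0-10, 1-1000, 1-1011, 1-1101, 10-011, 10-1-0, 10001-, 101-00, 10110-, 11-001, 111-01, 1110-1, 11100-}
Coverage chart:
  m0: 0-0000 ←essential
  m5: 0001-1 ←essential
  m6: -0-110,00011-
  m7: 0001-1,00011-
  m10: 001-10 ←essential
  m14: -0-110,001-10
  m16: 0-0000,010-00
  m19: 010011 ←essential
  m34: 1-0-10,10001-
  m35: 10-011,10001-
  m36: 10-1-0 ←essential
  m38: -0-110,1-0-10,10-1-0
  m40: 1-1000,101-00
  m44: 10-1-0,101-00,10110-
  m45: 1-1101,10110-
  m46: -0-110,10-1-0
  m49: 11-001 ←essential
  m50: 1-0-10 ←essential
  m54: 1-0-10 ←essential
  m57: 11-001,111-01,1110-1,11100-
  m61: 1-1101,111-01
Essential: 0-0000, 0001-1, 001-10, 010011, 1-0-10, 10-1-0, 11-001

7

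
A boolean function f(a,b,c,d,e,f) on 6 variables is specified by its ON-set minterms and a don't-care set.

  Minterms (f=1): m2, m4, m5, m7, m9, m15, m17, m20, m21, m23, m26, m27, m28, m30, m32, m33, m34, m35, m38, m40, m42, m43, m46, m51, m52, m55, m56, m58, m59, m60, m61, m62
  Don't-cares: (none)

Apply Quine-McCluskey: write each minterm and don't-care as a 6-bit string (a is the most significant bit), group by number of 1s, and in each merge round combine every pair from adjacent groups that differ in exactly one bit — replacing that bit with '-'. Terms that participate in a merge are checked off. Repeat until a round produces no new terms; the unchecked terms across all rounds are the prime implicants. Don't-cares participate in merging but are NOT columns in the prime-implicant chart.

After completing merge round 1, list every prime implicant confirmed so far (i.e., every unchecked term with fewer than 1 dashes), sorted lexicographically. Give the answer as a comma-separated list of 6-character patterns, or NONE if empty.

001001

[col 0] 000010*, 000100*, 000101*, 000111*, 001001, 001111*, 010001*, 010100*, 010101*, 010111*, 011010*, 011011*, 011100*, 011110*, 100000*, 100001*, 100010*, 100011*, 100110*, 101000*, 101010*, 101011*, 101110*, 110011*, 110100*, 110111*, 111000*, 111010*, 111011*, 111100*, 111101*, 111110*
[col 1] -00010, -10100*, -10111, -11010*, -11011*, -11100*, -11110*, 0-0100*, 0-0101*, 0-0111*, 00-111, 0001-1*, 00010-*, 01-100*, 010-01, 0101-1*, 01010-*, 011-10*, 01101-*, 0111-0*, 1-0011*, 1-1000*, 1-1010*, 1-1011*, 1-1110*, 10-000*, 10-010*, 10-011*, 10-110*, 100-10*, 1000-0*, 1000-1*, 10000-*, 10001-*, 101-10*, 1010-0*, 10101-*, 11-011*, 11-100*, 110-11, 111-00*, 111-10*, 1110-0*, 11101-*, 1111-0*, 11110-
[col 2] -1-100, -11-10, -1101-, -111-0, 0-01-1, 0-010-, 1--011, 1-1-10, 1-10-0, 1-101-, 10--10, 10-0-0, 10-01-, 1000--, 111--0
Prime implicants: -00010, -1-100, -10111, -11-10, -1101-, -111-0, 0-01-1, 0-010-, 00-111, 001001, 010-01, 1--011, 1-1-10, 1-10-0, 1-101-, 10--10, 10-0-0, 10-01-, 1000--, 110-11, 111--0, 11110-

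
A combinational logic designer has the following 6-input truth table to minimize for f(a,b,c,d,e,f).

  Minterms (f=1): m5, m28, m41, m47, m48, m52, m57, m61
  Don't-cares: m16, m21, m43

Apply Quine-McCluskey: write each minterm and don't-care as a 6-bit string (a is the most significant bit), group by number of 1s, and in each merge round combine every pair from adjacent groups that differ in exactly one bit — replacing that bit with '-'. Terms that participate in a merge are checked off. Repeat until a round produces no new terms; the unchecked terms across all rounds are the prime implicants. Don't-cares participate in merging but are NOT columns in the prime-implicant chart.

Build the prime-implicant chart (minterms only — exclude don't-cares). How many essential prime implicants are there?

[col 0] 000101*, 010000*, 010101*, 011100, 101001*, 101011*, 101111*, 110000*, 110100*, 111001*, 111101*
[col 1] -10000, 0-0101, 1-1001, 101-11, 1010-1, 110-00, 111-01
Prime implicants: -10000, 0-0101, 011100, 1-1001, 101-11, 1010-1, 110-00, 111-01
PI chart (minterm → PIs covering it):
  5 | 0-0101  (sole → essential)
  28 | 011100  (sole → essential)
  41 | 1-1001,1010-1
  47 | 101-11  (sole → essential)
  48 | -10000,110-00
  52 | 110-00  (sole → essential)
  57 | 1-1001,111-01
  61 | 111-01  (sole → essential)
Essential prime implicants: 0-0101, 011100, 101-11, 110-00, 111-01

5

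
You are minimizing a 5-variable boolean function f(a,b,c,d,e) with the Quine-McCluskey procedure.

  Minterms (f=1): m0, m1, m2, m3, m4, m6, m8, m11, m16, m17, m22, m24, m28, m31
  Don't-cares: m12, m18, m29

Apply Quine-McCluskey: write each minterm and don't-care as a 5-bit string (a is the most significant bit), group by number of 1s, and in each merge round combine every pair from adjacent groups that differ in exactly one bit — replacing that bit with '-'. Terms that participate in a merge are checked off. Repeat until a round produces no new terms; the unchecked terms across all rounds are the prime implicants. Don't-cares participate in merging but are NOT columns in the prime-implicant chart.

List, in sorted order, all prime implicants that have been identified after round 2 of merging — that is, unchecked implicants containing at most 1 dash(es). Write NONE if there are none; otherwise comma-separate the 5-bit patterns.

0-011, 111-1, 1110-

size-2^0 implicants → 00000(✓)  00001(✓)  00010(✓)  00011(✓)  00100(✓)  00110(✓)  01000(✓)  01011(✓)  01100(✓)  10000(✓)  10001(✓)  10010(✓)  10110(✓)  11000(✓)  11100(✓)  11101(✓)  11111(✓)
size-2^1 implicants → -0000(✓)  -0001(✓)  -0010(✓)  -0110(✓)  -1000(✓)  -1100(✓)  0-000(✓)  0-011  0-100(✓)  00-00(✓)  00-10(✓)  000-0(✓)  000-1(✓)  0000-(✓)  0001-(✓)  001-0(✓)  01-00(✓)  1-000(✓)  10-10(✓)  100-0(✓)  1000-(✓)  11-00(✓)  111-1  1110-
size-2^2 implicants → --000  -0-10  -00-0  -000-  -1-00  0--00  00--0  000--
Unchecked terms (primes): --000, -0-10, -00-0, -000-, -1-00, 0--00, 0-011, 00--0, 000--, 111-1, 1110-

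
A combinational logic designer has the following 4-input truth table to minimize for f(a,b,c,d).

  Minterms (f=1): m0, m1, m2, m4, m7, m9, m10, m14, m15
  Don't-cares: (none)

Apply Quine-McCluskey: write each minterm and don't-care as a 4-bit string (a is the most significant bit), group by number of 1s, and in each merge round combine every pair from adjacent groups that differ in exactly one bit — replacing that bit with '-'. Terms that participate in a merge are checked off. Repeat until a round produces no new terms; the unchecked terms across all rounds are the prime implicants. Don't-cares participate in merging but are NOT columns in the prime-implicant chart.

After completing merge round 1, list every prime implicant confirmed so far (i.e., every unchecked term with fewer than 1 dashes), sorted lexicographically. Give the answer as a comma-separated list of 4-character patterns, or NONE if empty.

NONE

Round 0: 0000✓ 0001✓ 0010✓ 0100✓ 0111✓ 1001✓ 1010✓ 1110✓ 1111✓
Round 1: -001 -010 -111 0-00 00-0 000- 1-10 111-
PIs = {-001, -010, -111, 0-00, 00-0, 000-, 1-10, 111-}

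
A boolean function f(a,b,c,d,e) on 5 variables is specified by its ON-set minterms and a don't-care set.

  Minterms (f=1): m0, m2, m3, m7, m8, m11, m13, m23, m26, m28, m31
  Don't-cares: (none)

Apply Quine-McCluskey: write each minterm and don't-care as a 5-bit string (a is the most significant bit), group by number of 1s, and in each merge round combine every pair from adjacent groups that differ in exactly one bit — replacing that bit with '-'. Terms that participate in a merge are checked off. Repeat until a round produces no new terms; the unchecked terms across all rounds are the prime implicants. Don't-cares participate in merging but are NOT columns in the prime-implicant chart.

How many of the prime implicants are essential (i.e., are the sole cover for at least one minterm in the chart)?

size-2^0 implicants → 00000(✓)  00010(✓)  00011(✓)  00111(✓)  01000(✓)  01011(✓)  01101  10111(✓)  11010  11100  11111(✓)
size-2^1 implicants → -0111  0-000  0-011  00-11  000-0  0001-  1-111
Unchecked terms (primes): -0111, 0-000, 0-011, 00-11, 000-0, 0001-, 01101, 1-111, 11010, 11100
Minterm coverage:
  m0 ⊆ 0-000,000-0
  m2 ⊆ 000-0,0001-
  m3 ⊆ 0-011,00-11,0001-
  m7 ⊆ -0111,00-11
  m8 ⊆ 0-000 [E]
  m11 ⊆ 0-011 [E]
  m13 ⊆ 01101 [E]
  m23 ⊆ -0111,1-111
  m26 ⊆ 11010 [E]
  m28 ⊆ 11100 [E]
  m31 ⊆ 1-111 [E]
E = {0-000, 0-011, 01101, 1-111, 11010, 11100}

6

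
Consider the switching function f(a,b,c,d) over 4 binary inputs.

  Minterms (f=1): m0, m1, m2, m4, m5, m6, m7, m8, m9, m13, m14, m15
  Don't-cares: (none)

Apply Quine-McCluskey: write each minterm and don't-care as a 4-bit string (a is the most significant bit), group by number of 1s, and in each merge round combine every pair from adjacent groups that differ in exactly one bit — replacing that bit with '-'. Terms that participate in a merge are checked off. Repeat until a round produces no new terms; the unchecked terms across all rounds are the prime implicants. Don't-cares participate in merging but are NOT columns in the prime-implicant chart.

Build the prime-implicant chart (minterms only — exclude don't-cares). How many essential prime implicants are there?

3

Round 0: 0000✓ 0001✓ 0010✓ 0100✓ 0101✓ 0110✓ 0111✓ 1000✓ 1001✓ 1101✓ 1110✓ 1111✓
Round 1: -000✓ -001✓ -101✓ -110✓ -111✓ 0-00✓ 0-01✓ 0-10✓ 00-0✓ 000-✓ 01-0✓ 01-1✓ 010-✓ 011-✓ 1-01✓ 100-✓ 11-1✓ 111-✓
Round 2: --01 -00- -1-1 -11- 0--0 0-0- 01--
PIs = {--01, -00-, -1-1, -11-, 0--0, 0-0-, 01--}
Coverage chart:
  m0: -00-,0--0,0-0-
  m1: --01,-00-,0-0-
  m2: 0--0 ←essential
  m4: 0--0,0-0-,01--
  m5: --01,-1-1,0-0-,01--
  m6: -11-,0--0,01--
  m7: -1-1,-11-,01--
  m8: -00- ←essential
  m9: --01,-00-
  m13: --01,-1-1
  m14: -11- ←essential
  m15: -1-1,-11-
Essential: -00-, -11-, 0--0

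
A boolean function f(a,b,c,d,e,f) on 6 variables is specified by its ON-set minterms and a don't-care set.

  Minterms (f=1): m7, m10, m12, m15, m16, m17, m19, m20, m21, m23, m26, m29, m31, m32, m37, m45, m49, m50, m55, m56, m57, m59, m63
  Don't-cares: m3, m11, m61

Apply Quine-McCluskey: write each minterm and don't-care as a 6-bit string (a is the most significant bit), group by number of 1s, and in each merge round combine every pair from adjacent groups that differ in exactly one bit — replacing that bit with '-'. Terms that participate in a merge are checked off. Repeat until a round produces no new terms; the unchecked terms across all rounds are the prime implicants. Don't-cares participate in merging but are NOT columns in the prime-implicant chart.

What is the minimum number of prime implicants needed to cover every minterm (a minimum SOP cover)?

13

[col 0] 000011*, 000111*, 001010*, 001011*, 001100, 001111*, 010000*, 010001*, 010011*, 010100*, 010101*, 010111*, 011010*, 011101*, 011111*, 100000, 100101*, 101101*, 110001*, 110010, 110111*, 111000*, 111001*, 111011*, 111101*, 111111*
[col 1] -10001, -10111*, -11101*, -11111*, 0-0011*, 0-0111*, 0-1010, 0-1111*, 00-011*, 00-111*, 000-11*, 001-11*, 00101-, 01-101*, 01-111*, 010-00*, 010-01*, 010-11*, 0100-1*, 01000-*, 0101-1*, 01010-*, 0111-1*, 1-1101, 10-101, 11-001, 11-111*, 111-01*, 111-11*, 1110-1*, 11100-, 1111-1*
[col 2] -1-111, -111-1, 0--111, 0-0-11, 00--11, 01-1-1, 010--1, 010-0-, 111--1
Prime implicants: -1-111, -10001, -111-1, 0--111, 0-0-11, 0-1010, 00--11, 00101-, 001100, 01-1-1, 010--1, 010-0-, 1-1101, 10-101, 100000, 11-001, 110010, 111--1, 11100-
PI chart (minterm → PIs covering it):
  7 | 0--111,0-0-11,00--11
  10 | 0-1010,00101-
  12 | 001100  (sole → essential)
  15 | 0--111,00--11
  16 | 010-0-  (sole → essential)
  17 | -10001,010--1,010-0-
  19 | 0-0-11,010--1
  20 | 010-0-  (sole → essential)
  21 | 01-1-1,010--1,010-0-
  23 | -1-111,0--111,0-0-11,01-1-1,010--1
  26 | 0-1010  (sole → essential)
  29 | -111-1,01-1-1
  31 | -1-111,-111-1,0--111,01-1-1
  32 | 100000  (sole → essential)
  37 | 10-101  (sole → essential)
  45 | 1-1101,10-101
  49 | -10001,11-001
  50 | 110010  (sole → essential)
  55 | -1-111  (sole → essential)
  56 | 11100-  (sole → essential)
  57 | 11-001,111--1,11100-
  59 | 111--1  (sole → essential)
  63 | -1-111,-111-1,111--1
Essential prime implicants: -1-111, 0-1010, 001100, 010-0-, 10-101, 100000, 110010, 111--1, 11100-
Petrick residual → -10001, -111-1, 0--111, 0-0-11
Minimum SOP uses 13 PIs: bdef + bc'd'e'f + bcdf + a'def + a'c'ef + a'cd'ef' + a'b'cde'f' + a'bc'e' + ab'de'f + ab'c'd'e'f' + abc'd'ef' + abcf + abcd'e'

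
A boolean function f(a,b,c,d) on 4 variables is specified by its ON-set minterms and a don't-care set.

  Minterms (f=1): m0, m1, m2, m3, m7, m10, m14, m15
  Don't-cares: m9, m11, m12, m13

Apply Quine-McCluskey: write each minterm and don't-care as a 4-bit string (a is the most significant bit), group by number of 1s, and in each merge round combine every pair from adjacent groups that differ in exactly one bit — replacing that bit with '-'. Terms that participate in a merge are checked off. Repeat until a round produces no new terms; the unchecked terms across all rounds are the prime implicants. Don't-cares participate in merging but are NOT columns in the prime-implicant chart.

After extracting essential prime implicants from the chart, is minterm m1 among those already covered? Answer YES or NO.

YES

[col 0] 0000*, 0001*, 0010*, 0011*, 0111*, 1001*, 1010*, 1011*, 1100*, 1101*, 1110*, 1111*
[col 1] -001*, -010*, -011*, -111*, 0-11*, 00-0*, 00-1*, 000-*, 001-*, 1-01*, 1-10*, 1-11*, 10-1*, 101-*, 11-0*, 11-1*, 110-*, 111-*
[col 2] --11, -0-1, -01-, 00--, 1--1, 1-1-, 11--
Prime implicants: --11, -0-1, -01-, 00--, 1--1, 1-1-, 11--
PI chart (minterm → PIs covering it):
  0 | 00--  (sole → essential)
  1 | -0-1,00--
  2 | -01-,00--
  3 | --11,-0-1,-01-,00--
  7 | --11  (sole → essential)
  10 | -01-,1-1-
  14 | 1-1-,11--
  15 | --11,1--1,1-1-,11--
Essential prime implicants: --11, 00--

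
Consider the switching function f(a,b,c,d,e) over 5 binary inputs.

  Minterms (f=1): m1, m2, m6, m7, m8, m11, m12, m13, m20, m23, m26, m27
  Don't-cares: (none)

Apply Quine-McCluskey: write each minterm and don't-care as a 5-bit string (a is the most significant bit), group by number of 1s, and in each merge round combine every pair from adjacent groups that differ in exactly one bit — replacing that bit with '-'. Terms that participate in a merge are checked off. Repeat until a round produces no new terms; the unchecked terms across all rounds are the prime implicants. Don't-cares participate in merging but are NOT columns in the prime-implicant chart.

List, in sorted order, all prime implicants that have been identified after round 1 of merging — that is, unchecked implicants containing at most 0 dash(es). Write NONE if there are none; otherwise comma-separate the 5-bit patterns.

00001, 10100

size-2^0 implicants → 00001  00010(✓)  00110(✓)  00111(✓)  01000(✓)  01011(✓)  01100(✓)  01101(✓)  10100  10111(✓)  11010(✓)  11011(✓)
size-2^1 implicants → -0111  -1011  00-10  0011-  01-00  0110-  1101-
Unchecked terms (primes): -0111, -1011, 00-10, 00001, 0011-, 01-00, 0110-, 10100, 1101-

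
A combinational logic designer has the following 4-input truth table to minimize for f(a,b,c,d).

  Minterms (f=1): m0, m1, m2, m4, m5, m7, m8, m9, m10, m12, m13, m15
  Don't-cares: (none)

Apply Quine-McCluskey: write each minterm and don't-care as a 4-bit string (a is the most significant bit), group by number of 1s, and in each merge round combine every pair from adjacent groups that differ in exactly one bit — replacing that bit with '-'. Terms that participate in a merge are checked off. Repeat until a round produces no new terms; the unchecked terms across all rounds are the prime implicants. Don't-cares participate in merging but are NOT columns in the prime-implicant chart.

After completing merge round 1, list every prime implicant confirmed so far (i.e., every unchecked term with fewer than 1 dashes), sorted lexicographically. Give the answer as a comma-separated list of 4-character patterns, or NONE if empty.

[col 0] 0000*, 0001*, 0010*, 0100*, 0101*, 0111*, 1000*, 1001*, 1010*, 1100*, 1101*, 1111*
[col 1] -000*, -001*, -010*, -100*, -101*, -111*, 0-00*, 0-01*, 00-0*, 000-*, 01-1*, 010-*, 1-00*, 1-01*, 10-0*, 100-*, 11-1*, 110-*
[col 2] --00*, --01*, -0-0, -00-*, -1-1, -10-*, 0-0-*, 1-0-*
[col 3] --0-
Prime implicants: --0-, -0-0, -1-1

NONE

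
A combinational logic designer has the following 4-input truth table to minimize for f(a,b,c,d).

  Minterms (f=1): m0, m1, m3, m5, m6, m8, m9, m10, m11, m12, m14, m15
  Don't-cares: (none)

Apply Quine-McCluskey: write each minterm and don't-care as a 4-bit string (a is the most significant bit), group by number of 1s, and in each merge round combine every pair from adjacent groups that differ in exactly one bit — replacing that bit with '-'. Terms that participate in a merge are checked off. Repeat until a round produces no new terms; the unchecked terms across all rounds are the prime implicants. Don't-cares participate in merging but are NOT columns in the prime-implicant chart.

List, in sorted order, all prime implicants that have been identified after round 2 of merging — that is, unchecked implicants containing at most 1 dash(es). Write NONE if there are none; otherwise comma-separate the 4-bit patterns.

-110, 0-01

Round 0: 0000✓ 0001✓ 0011✓ 0101✓ 0110✓ 1000✓ 1001✓ 1010✓ 1011✓ 1100✓ 1110✓ 1111✓
Round 1: -000✓ -001✓ -011✓ -110 0-01 00-1✓ 000-✓ 1-00✓ 1-10✓ 1-11✓ 10-0✓ 10-1✓ 100-✓ 101-✓ 11-0✓ 111-✓
Round 2: -0-1 -00- 1--0 1-1- 10--
PIs = {-0-1, -00-, -110, 0-01, 1--0, 1-1-, 10--}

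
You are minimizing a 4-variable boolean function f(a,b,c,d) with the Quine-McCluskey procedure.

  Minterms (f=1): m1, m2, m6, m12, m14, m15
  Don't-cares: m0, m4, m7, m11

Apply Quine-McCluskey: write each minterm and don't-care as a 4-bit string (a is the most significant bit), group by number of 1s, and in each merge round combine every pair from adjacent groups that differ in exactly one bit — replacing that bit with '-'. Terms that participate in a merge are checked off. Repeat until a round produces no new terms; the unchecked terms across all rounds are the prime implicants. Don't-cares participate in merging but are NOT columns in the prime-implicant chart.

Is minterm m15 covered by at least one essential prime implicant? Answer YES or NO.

NO

[col 0] 0000*, 0001*, 0010*, 0100*, 0110*, 0111*, 1011*, 1100*, 1110*, 1111*
[col 1] -100*, -110*, -111*, 0-00*, 0-10*, 00-0*, 000-, 01-0*, 011-*, 1-11, 11-0*, 111-*
[col 2] -1-0, -11-, 0--0
Prime implicants: -1-0, -11-, 0--0, 000-, 1-11
PI chart (minterm → PIs covering it):
  1 | 000-  (sole → essential)
  2 | 0--0  (sole → essential)
  6 | -1-0,-11-,0--0
  12 | -1-0  (sole → essential)
  14 | -1-0,-11-
  15 | -11-,1-11
Essential prime implicants: -1-0, 0--0, 000-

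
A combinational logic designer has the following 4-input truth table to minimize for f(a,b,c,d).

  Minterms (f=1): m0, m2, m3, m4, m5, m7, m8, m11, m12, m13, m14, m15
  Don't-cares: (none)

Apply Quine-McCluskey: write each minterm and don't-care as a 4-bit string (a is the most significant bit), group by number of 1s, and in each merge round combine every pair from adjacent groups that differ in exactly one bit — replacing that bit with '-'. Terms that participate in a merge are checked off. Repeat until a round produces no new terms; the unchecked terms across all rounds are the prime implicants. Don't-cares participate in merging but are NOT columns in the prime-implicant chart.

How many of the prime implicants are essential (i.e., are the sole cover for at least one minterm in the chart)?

3

[col 0] 0000*, 0010*, 0011*, 0100*, 0101*, 0111*, 1000*, 1011*, 1100*, 1101*, 1110*, 1111*
[col 1] -000*, -011*, -100*, -101*, -111*, 0-00*, 0-11*, 00-0, 001-, 01-1*, 010-*, 1-00*, 1-11*, 11-0*, 11-1*, 110-*, 111-*
[col 2] --00, --11, -1-1, -10-, 11--
Prime implicants: --00, --11, -1-1, -10-, 00-0, 001-, 11--
PI chart (minterm → PIs covering it):
  0 | --00,00-0
  2 | 00-0,001-
  3 | --11,001-
  4 | --00,-10-
  5 | -1-1,-10-
  7 | --11,-1-1
  8 | --00  (sole → essential)
  11 | --11  (sole → essential)
  12 | --00,-10-,11--
  13 | -1-1,-10-,11--
  14 | 11--  (sole → essential)
  15 | --11,-1-1,11--
Essential prime implicants: --00, --11, 11--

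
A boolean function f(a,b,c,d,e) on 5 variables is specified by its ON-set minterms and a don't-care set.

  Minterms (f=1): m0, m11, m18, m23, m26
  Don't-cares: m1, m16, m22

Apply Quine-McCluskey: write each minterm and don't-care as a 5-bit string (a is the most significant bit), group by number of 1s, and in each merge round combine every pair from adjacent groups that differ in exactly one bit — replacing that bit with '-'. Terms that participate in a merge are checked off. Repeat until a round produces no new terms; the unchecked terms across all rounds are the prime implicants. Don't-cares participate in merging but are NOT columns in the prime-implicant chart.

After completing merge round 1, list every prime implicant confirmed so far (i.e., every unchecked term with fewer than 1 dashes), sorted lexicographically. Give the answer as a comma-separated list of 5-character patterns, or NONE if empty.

01011

size-2^0 implicants → 00000(✓)  00001(✓)  01011  10000(✓)  10010(✓)  10110(✓)  10111(✓)  11010(✓)
size-2^1 implicants → -0000  0000-  1-010  10-10  100-0  1011-
Unchecked terms (primes): -0000, 0000-, 01011, 1-010, 10-10, 100-0, 1011-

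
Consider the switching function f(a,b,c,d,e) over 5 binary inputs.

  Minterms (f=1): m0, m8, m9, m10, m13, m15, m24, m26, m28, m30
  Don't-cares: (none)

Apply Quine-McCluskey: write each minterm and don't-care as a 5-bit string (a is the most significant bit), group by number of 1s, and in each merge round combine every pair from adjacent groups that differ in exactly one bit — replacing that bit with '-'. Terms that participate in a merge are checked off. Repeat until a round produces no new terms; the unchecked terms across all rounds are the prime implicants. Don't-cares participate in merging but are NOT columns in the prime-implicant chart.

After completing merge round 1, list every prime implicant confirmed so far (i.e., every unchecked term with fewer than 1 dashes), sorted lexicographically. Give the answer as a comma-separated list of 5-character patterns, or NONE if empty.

[col 0] 00000*, 01000*, 01001*, 01010*, 01101*, 01111*, 11000*, 11010*, 11100*, 11110*
[col 1] -1000*, -1010*, 0-000, 01-01, 010-0*, 0100-, 011-1, 11-00*, 11-10*, 110-0*, 111-0*
[col 2] -10-0, 11--0
Prime implicants: -10-0, 0-000, 01-01, 0100-, 011-1, 11--0

NONE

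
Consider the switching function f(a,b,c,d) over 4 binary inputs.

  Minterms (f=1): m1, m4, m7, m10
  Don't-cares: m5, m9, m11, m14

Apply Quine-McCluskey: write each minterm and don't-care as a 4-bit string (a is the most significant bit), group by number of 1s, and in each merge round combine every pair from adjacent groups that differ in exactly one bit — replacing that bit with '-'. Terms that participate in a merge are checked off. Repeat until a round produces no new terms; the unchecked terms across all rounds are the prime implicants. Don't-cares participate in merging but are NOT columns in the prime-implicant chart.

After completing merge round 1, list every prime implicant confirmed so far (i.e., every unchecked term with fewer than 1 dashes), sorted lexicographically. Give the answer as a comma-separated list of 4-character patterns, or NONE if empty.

NONE

Round 0: 0001✓ 0100✓ 0101✓ 0111✓ 1001✓ 1010✓ 1011✓ 1110✓
Round 1: -001 0-01 01-1 010- 1-10 10-1 101-
PIs = {-001, 0-01, 01-1, 010-, 1-10, 10-1, 101-}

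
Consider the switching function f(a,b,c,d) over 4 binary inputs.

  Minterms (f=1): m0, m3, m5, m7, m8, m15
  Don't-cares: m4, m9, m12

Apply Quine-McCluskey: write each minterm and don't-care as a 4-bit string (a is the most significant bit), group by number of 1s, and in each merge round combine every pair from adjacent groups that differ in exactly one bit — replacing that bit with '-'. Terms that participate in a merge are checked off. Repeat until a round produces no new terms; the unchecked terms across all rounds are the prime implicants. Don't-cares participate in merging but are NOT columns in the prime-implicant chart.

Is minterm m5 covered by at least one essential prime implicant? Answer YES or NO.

Round 0: 0000✓ 0011✓ 0100✓ 0101✓ 0111✓ 1000✓ 1001✓ 1100✓ 1111✓
Round 1: -000✓ -100✓ -111 0-00✓ 0-11 01-1 010- 1-00✓ 100-
Round 2: --00
PIs = {--00, -111, 0-11, 01-1, 010-, 100-}
Coverage chart:
  m0: --00 ←essential
  m3: 0-11 ←essential
  m5: 01-1,010-
  m7: -111,0-11,01-1
  m8: --00,100-
  m15: -111 ←essential
Essential: --00, -111, 0-11

NO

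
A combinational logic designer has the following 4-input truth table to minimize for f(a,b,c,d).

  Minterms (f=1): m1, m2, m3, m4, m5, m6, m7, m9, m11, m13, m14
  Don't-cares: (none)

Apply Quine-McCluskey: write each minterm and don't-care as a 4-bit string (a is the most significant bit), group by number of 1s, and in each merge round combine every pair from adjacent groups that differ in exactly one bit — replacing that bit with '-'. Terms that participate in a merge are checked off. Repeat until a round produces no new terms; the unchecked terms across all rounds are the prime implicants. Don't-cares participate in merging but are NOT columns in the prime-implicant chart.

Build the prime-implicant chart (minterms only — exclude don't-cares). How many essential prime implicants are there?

size-2^0 implicants → 0001(✓)  0010(✓)  0011(✓)  0100(✓)  0101(✓)  0110(✓)  0111(✓)  1001(✓)  1011(✓)  1101(✓)  1110(✓)
size-2^1 implicants → -001(✓)  -011(✓)  -101(✓)  -110  0-01(✓)  0-10(✓)  0-11(✓)  00-1(✓)  001-(✓)  01-0(✓)  01-1(✓)  010-(✓)  011-(✓)  1-01(✓)  10-1(✓)
size-2^2 implicants → --01  -0-1  0--1  0-1-  01--
Unchecked terms (primes): --01, -0-1, -110, 0--1, 0-1-, 01--
Minterm coverage:
  m1 ⊆ --01,-0-1,0--1
  m2 ⊆ 0-1- [E]
  m3 ⊆ -0-1,0--1,0-1-
  m4 ⊆ 01-- [E]
  m5 ⊆ --01,0--1,01--
  m6 ⊆ -110,0-1-,01--
  m7 ⊆ 0--1,0-1-,01--
  m9 ⊆ --01,-0-1
  m11 ⊆ -0-1 [E]
  m13 ⊆ --01 [E]
  m14 ⊆ -110 [E]
E = {--01, -0-1, -110, 0-1-, 01--}

5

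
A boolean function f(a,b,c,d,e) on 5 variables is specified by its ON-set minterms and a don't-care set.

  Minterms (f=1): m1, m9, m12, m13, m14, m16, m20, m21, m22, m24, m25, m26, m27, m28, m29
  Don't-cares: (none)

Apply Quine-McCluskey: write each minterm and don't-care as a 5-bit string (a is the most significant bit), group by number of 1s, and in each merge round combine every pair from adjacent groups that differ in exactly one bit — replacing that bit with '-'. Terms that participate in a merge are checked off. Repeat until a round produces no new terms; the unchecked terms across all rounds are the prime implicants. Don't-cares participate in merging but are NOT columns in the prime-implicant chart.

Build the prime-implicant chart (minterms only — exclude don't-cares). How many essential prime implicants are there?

size-2^0 implicants → 00001(✓)  01001(✓)  01100(✓)  01101(✓)  01110(✓)  10000(✓)  10100(✓)  10101(✓)  10110(✓)  11000(✓)  11001(✓)  11010(✓)  11011(✓)  11100(✓)  11101(✓)
size-2^1 implicants → -1001(✓)  -1100(✓)  -1101(✓)  0-001  01-01(✓)  011-0  0110-(✓)  1-000(✓)  1-100(✓)  1-101(✓)  10-00(✓)  101-0  1010-(✓)  11-00(✓)  11-01(✓)  110-0(✓)  110-1(✓)  1100-(✓)  1101-(✓)  1110-(✓)
size-2^2 implicants → -1-01  -110-  1--00  1-10-  11-0-  110--
Unchecked terms (primes): -1-01, -110-, 0-001, 011-0, 1--00, 1-10-, 101-0, 11-0-, 110--
Minterm coverage:
  m1 ⊆ 0-001 [E]
  m9 ⊆ -1-01,0-001
  m12 ⊆ -110-,011-0
  m13 ⊆ -1-01,-110-
  m14 ⊆ 011-0 [E]
  m16 ⊆ 1--00 [E]
  m20 ⊆ 1--00,1-10-,101-0
  m21 ⊆ 1-10- [E]
  m22 ⊆ 101-0 [E]
  m24 ⊆ 1--00,11-0-,110--
  m25 ⊆ -1-01,11-0-,110--
  m26 ⊆ 110-- [E]
  m27 ⊆ 110-- [E]
  m28 ⊆ -110-,1--00,1-10-,11-0-
  m29 ⊆ -1-01,-110-,1-10-,11-0-
E = {0-001, 011-0, 1--00, 1-10-, 101-0, 110--}

6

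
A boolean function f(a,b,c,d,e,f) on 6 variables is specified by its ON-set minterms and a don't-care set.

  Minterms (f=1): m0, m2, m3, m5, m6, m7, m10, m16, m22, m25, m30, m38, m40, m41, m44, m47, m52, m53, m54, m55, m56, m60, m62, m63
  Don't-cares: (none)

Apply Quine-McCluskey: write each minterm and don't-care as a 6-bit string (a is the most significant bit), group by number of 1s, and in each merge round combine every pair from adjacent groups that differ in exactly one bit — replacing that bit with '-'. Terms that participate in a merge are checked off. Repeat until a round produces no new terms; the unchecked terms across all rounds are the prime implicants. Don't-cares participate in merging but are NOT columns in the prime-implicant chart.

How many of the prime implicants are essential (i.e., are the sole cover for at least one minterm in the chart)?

11

size-2^0 implicants → 000000(✓)  000010(✓)  000011(✓)  000101(✓)  000110(✓)  000111(✓)  001010(✓)  010000(✓)  010110(✓)  011001  011110(✓)  100110(✓)  101000(✓)  101001(✓)  101100(✓)  101111(✓)  110100(✓)  110101(✓)  110110(✓)  110111(✓)  111000(✓)  111100(✓)  111110(✓)  111111(✓)
size-2^1 implicants → -00110(✓)  -10110(✓)  -11110(✓)  0-0000  0-0110(✓)  00-010  000-10(✓)  000-11(✓)  0000-0  00001-(✓)  0001-1  00011-(✓)  01-110(✓)  1-0110(✓)  1-1000(✓)  1-1100(✓)  1-1111  101-00(✓)  10100-  11-100(✓)  11-110(✓)  11-111(✓)  1101-0(✓)  1101-1(✓)  11010-(✓)  11011-(✓)  111-00(✓)  1111-0(✓)  11111-(✓)
size-2^2 implicants → --0110  -1-110  000-1-  1-1-00  11-1-0  11-11-  1101--
Unchecked terms (primes): --0110, -1-110, 0-0000, 00-010, 000-1-, 0000-0, 0001-1, 011001, 1-1-00, 1-1111, 10100-, 11-1-0, 11-11-, 1101--
Minterm coverage:
  m0 ⊆ 0-0000,0000-0
  m2 ⊆ 00-010,000-1-,0000-0
  m3 ⊆ 000-1- [E]
  m5 ⊆ 0001-1 [E]
  m6 ⊆ --0110,000-1-
  m7 ⊆ 000-1-,0001-1
  m10 ⊆ 00-010 [E]
  m16 ⊆ 0-0000 [E]
  m22 ⊆ --0110,-1-110
  m25 ⊆ 011001 [E]
  m30 ⊆ -1-110 [E]
  m38 ⊆ --0110 [E]
  m40 ⊆ 1-1-00,10100-
  m41 ⊆ 10100- [E]
  m44 ⊆ 1-1-00 [E]
  m47 ⊆ 1-1111 [E]
  m52 ⊆ 11-1-0,1101--
  m53 ⊆ 1101-- [E]
  m54 ⊆ --0110,-1-110,11-1-0,11-11-,1101--
  m55 ⊆ 11-11-,1101--
  m56 ⊆ 1-1-00 [E]
  m60 ⊆ 1-1-00,11-1-0
  m62 ⊆ -1-110,11-1-0,11-11-
  m63 ⊆ 1-1111,11-11-
E = {--0110, -1-110, 0-0000, 00-010, 000-1-, 0001-1, 011001, 1-1-00, 1-1111, 10100-, 1101--}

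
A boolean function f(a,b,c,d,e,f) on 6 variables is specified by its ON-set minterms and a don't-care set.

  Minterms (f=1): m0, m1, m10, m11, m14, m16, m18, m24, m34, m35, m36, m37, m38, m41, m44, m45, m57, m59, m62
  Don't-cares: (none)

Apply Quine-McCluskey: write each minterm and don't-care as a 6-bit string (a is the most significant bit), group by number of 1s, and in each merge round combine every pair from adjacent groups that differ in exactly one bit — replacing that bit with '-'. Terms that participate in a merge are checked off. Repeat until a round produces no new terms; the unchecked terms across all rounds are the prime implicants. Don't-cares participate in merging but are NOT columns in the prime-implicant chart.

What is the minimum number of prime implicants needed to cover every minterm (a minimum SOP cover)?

Round 0: 000000✓ 000001✓ 001010✓ 001011✓ 001110✓ 010000✓ 010010✓ 011000✓ 100010✓ 100011✓ 100100✓ 100101✓ 100110✓ 101001✓ 101100✓ 101101✓ 111001✓ 111011✓ 111110
Round 1: 0-0000 00000- 001-10 00101- 01-000 0100-0 1-1001 10-100✓ 10-101✓ 100-10 10001- 1001-0 10010-✓ 101-01 10110-✓ 1110-1
Round 2: 10-10-
PIs = {0-0000, 00000-, 001-10, 00101-, 01-000, 0100-0, 1-1001, 10-10-, 100-10, 10001-, 1001-0, 101-01, 1110-1, 111110}
Coverage chart:
  m0: 0-0000,00000-
  m1: 00000- ←essential
  m10: 001-10,00101-
  m11: 00101- ←essential
  m14: 001-10 ←essential
  m16: 0-0000,01-000,0100-0
  m18: 0100-0 ←essential
  m24: 01-000 ←essential
  m34: 100-10,10001-
  m35: 10001- ←essential
  m36: 10-10-,1001-0
  m37: 10-10- ←essential
  m38: 100-10,1001-0
  m41: 1-1001,101-01
  m44: 10-10- ←essential
  m45: 10-10-,101-01
  m57: 1-1001,1110-1
  m59: 1110-1 ←essential
  m62: 111110 ←essential
Essential: 00000-, 001-10, 00101-, 01-000, 0100-0, 10-10-, 10001-, 1110-1, 111110
Petrick residual → 1-1001, 100-10
Min cover (11 terms): a'b'c'd'e' + a'b'cef' + a'b'cd'e + a'bd'e'f' + a'bc'd'f' + acd'e'f + ab'de' + ab'c'ef' + ab'c'd'e + abcd'f + abcdef'

11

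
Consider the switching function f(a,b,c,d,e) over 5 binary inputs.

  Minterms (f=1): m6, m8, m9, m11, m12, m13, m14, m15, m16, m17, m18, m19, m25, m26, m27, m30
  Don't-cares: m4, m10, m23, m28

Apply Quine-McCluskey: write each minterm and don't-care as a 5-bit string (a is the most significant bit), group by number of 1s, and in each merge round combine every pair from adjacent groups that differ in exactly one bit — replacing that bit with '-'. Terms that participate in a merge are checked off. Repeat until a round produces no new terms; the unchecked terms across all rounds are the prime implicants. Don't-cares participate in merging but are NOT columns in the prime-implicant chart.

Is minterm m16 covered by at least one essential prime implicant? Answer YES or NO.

YES

Round 0: 00100✓ 00110✓ 01000✓ 01001✓ 01010✓ 01011✓ 01100✓ 01101✓ 01110✓ 01111✓ 10000✓ 10001✓ 10010✓ 10011✓ 10111✓ 11001✓ 11010✓ 11011✓ 11100✓ 11110✓
Round 1: -1001✓ -1010✓ -1011✓ -1100✓ -1110✓ 0-100✓ 0-110✓ 001-0✓ 01-00✓ 01-01✓ 01-10✓ 01-11✓ 010-0✓ 010-1✓ 0100-✓ 0101-✓ 011-0✓ 011-1✓ 0110-✓ 0111-✓ 1-001✓ 1-010✓ 1-011✓ 10-11 100-0✓ 100-1✓ 1000-✓ 1001-✓ 11-10✓ 110-1✓ 1101-✓ 111-0✓
Round 2: -1-10 -10-1 -101- -11-0 0-1-0 01--0✓ 01--1✓ 01-0-✓ 01-1-✓ 010--✓ 011--✓ 1-0-1 1-01- 100--
Round 3: 01---
PIs = {-1-10, -10-1, -101-, -11-0, 0-1-0, 01---, 1-0-1, 1-01-, 10-11, 100--}
Coverage chart:
  m6: 0-1-0 ←essential
  m8: 01--- ←essential
  m9: -10-1,01---
  m11: -10-1,-101-,01---
  m12: -11-0,0-1-0,01---
  m13: 01--- ←essential
  m14: -1-10,-11-0,0-1-0,01---
  m15: 01--- ←essential
  m16: 100-- ←essential
  m17: 1-0-1,100--
  m18: 1-01-,100--
  m19: 1-0-1,1-01-,10-11,100--
  m25: -10-1,1-0-1
  m26: -1-10,-101-,1-01-
  m27: -10-1,-101-,1-0-1,1-01-
  m30: -1-10,-11-0
Essential: 0-1-0, 01---, 100--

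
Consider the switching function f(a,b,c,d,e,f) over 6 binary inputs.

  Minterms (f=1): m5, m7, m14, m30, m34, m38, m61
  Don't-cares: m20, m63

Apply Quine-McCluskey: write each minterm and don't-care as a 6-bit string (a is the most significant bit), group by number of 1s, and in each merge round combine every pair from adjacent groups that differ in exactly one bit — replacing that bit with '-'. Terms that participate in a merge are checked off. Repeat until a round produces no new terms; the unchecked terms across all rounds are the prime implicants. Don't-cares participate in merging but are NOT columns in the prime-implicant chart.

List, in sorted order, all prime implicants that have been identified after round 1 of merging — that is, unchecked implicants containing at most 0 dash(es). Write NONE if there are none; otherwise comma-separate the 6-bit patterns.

Round 0: 000101✓ 000111✓ 001110✓ 010100 011110✓ 100010✓ 100110✓ 111101✓ 111111✓
Round 1: 0-1110 0001-1 100-10 1111-1
PIs = {0-1110, 0001-1, 010100, 100-10, 1111-1}

010100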